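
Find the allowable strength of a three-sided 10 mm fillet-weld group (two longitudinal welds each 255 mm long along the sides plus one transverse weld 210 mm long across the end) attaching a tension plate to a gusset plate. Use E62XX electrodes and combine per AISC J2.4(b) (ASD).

E62XX → F_EXX = 620 MPa.
t_e = 0.707 × 10 = 7.07 mm.
R_nwl = 0.6 × 620 × 7.07 × 510 × 10⁻³ = 1341 kN (longitudinal, 2 welds).
R_nwt = 0.6 × 620 × 7.07 × 210 × 10⁻³ = 552.3 kN (transverse, base value).
(i) R_nwl + R_nwt = 1894 kN; (ii) 0.85 R_nwl + 1.5 R_nwt = 1969 kN.
R_n = max = 1969 kN [governs: (ii)]; R_n/Ω = 984.3 kN.

R_n/Ω ≈ 984 kN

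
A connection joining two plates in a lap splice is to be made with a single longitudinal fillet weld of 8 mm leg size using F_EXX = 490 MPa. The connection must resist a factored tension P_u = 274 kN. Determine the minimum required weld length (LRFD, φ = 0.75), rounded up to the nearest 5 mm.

Throat t_e = 0.707 × 8 = 5.656 mm.
φr_n = 0.75 × 0.6 × 490 × 5.656 × 10⁻³ = 1.247 kN/mm.
L_req = P_u / φr_n = 274 / 1.247 = 219.7 mm total.
Round up → use L = 220 mm.

L = 220 mm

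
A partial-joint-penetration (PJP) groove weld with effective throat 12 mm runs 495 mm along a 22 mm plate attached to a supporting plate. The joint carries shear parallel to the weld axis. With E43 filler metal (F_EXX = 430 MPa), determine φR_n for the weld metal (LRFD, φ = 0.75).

Effective throat (given) t_e = 12 mm.
A_we = 12 × 495 = 5940 mm².
F_nw = 0.6 F_EXX = 258 MPa.
φR_n = 0.75 × 258 × 5940 × 10⁻³ = 1149 kN.

φR_n ≈ 1150 kN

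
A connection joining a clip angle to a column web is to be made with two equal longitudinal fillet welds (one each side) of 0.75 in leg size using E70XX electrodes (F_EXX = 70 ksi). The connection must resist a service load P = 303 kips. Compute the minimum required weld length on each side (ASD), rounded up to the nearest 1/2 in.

Throat t_e = 0.707 × 0.75 = 0.5302 in.
r_n/Ω = (0.6 × 70 × 0.5302) / 2.0 = 11.14 kip/in.
L_req = P / (r_n/Ω) = 303 / 11.14 = 27.21 in total.
Per side: 27.21 / 2 = 13.61 in.
Round up → use L = 14 in on each side.

L = 14 in on each side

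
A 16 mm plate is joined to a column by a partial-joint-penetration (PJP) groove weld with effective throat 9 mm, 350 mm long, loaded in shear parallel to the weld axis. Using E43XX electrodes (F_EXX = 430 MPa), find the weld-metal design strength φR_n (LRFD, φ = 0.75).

φR_n ≈ 610 kN

Effective throat (given) t_e = 9 mm.
A_we = 9 × 350 = 3150 mm².
F_nw = 0.6 F_EXX = 258 MPa.
φR_n = 0.75 × 258 × 3150 × 10⁻³ = 609.5 kN.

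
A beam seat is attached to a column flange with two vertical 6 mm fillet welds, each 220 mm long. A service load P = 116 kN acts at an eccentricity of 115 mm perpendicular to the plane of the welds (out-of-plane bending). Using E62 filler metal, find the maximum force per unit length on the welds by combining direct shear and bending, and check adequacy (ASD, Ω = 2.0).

f_max ≈ 868 N/mm; NOT adequate

E62XX → F_EXX = 620 MPa.
L_w = 2 × 220 = 440 mm; section modulus (unit throat) S = 2 × L²/6 = 16130 mm².
Direct shear f_v = P/L_w = 116×10³/440 = 263.6 N/mm.
Moment M = P × e = 116×10³ × 115 = 13340000 N·mm; bending f_b = M/S = 826.9 N/mm.
f_max = √(f_v² + f_b²) = √(263.6² + 826.9²) = 867.9 N/mm.
r_n/Ω = (1/2.0) × 0.6 × 620 × (0.707 × 6) = 789 N/mm → NOT adequate.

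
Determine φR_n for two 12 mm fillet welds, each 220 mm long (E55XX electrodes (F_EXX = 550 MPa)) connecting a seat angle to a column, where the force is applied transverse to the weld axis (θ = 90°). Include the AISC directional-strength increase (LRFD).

t_e = 0.707 × 12 = 8.484 mm; A_we = 8.484 × 440 = 3733 mm².
Directional factor: 1.0 + 0.5 sin^1.5(90°) = 1.5.
F_nw = 0.6 × 550 × 1.5 = 495 MPa.
φR_n = 0.75 × 495 × 3733 × 10⁻³ = 1386 kN.

φR_n ≈ 1390 kN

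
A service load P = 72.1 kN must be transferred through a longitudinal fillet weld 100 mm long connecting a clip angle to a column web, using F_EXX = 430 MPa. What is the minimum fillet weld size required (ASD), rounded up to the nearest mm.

Total weld length L = 100 mm.
Required throat t_e = P × Ω / (0.6 F_EXX × L) = 72.1 × 2.0 / (0.6 × 430 × 100 × 10⁻³) = 5.589 mm.
Required leg w = t_e / 0.707 = 7.905 mm → use 8 mm.

w = 8 mm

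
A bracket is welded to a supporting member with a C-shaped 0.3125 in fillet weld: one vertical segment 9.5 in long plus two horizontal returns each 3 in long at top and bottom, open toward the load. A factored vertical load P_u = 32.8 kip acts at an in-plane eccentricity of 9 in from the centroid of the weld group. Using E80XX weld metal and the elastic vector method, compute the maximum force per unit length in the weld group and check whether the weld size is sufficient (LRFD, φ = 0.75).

E80XX → F_EXX = 80 ksi.
Total weld length L_w = 15.5 in. Treat welds as unit-width lines.
Centroid: x̄ = 2×3×1.5 / 15.5 = 0.5806 in from the vertical weld.
Polar moment about centroid: J = I_x + I_y = [9.5³/12 + 2×3×4.75²] + [9.5×0.5806² + 2(3³/12 + 3×0.9194²)] = 219.6 in³.
Direct shear f_v = P/L_w = 32.8 / 15.5 = 2.116 kip/in (vertical).
Torsion M = P·e = 32.8 × 9 = 295.2 kip·in.
Critical point at (x, y) = (2.419, 4.75) from centroid. f_tx = M·y/J = 6.385 kip/in; f_ty = M·x/J = 3.252 kip/in.
Resultant f_max = √[f_tx² + (f_v + f_ty)²] = √[6.385² + (2.116 + 3.252)²] = 8.342 kip/in.
Capacity per unit length: φr_n = 0.75 × 0.6 × 80 × (0.707 × 0.3125) = 7.954 kip/in.
8.342 > 7.954 → NOT adequate.

f_max ≈ 8.34 kip/in; NOT adequate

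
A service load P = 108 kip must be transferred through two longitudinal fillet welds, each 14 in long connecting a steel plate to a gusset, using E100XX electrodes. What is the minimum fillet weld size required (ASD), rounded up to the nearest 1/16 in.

E100XX → F_EXX = 100 ksi.
Total weld length L = 28 in.
Required throat t_e = P × Ω / (0.6 F_EXX × L) = 108 × 2.0 / (0.6 × 100 × 28) = 0.1286 in.
Required leg w = t_e / 0.707 = 0.1819 in → use 3/16 in.

w = 3/16 in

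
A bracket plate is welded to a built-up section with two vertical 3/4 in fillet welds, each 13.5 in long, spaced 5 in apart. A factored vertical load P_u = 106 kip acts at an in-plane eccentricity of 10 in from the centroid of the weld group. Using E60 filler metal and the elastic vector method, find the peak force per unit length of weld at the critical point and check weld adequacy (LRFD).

f_max ≈ 15 kip/in; NOT adequate

E60XX → F_EXX = 60 ksi.
Total weld length L_w = 27 in. Treat welds as unit-width lines.
Polar moment about centroid: J = 2[d³/12 + d(b/2)²] = 2[13.5³/12 + 13.5×2.5²] = 578.8 in³.
Direct shear f_v = P/L_w = 106 / 27 = 3.926 kip/in (vertical).
Torsion M = P·e = 106 × 10 = 1060 kip·in.
Critical point at (x, y) = (2.5, 6.75) from centroid. f_tx = M·y/J = 12.36 kip/in; f_ty = M·x/J = 4.578 kip/in.
Resultant f_max = √[f_tx² + (f_v + f_ty)²] = √[12.36² + (3.926 + 4.578)²] = 15 kip/in.
Capacity per unit length: φr_n = 0.75 × 0.6 × 60 × (0.707 × 0.75) = 14.32 kip/in.
15 > 14.32 → NOT adequate.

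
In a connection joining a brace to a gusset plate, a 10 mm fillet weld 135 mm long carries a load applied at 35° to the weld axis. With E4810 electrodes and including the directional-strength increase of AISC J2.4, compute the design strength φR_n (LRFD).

E48XX → F_EXX = 480 MPa.
t_e = 0.707 × 10 = 7.07 mm; A_we = 7.07 × 135 = 954.4 mm².
Directional factor: 1.0 + 0.5 sin^1.5(35°) = 1.217.
F_nw = 0.6 × 480 × 1.217 = 350.6 MPa.
φR_n = 0.75 × 350.6 × 954.4 × 10⁻³ = 250.9 kN.

φR_n ≈ 251 kN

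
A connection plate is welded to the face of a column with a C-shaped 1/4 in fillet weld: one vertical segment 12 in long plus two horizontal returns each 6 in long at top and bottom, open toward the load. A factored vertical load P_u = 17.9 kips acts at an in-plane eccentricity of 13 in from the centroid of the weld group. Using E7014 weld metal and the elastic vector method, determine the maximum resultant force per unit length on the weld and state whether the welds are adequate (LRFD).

f_max ≈ 3.13 kip/in; adequate

E70XX → F_EXX = 70 ksi.
Total weld length L_w = 24 in. Treat welds as unit-width lines.
Centroid: x̄ = 2×6×3 / 24 = 1.5 in from the vertical weld.
Polar moment about centroid: J = I_x + I_y = [12³/12 + 2×6×6²] + [12×1.5² + 2(6³/12 + 6×1.5²)] = 666 in³.
Direct shear f_v = P/L_w = 17.9 / 24 = 0.7458 kip/in (vertical).
Torsion M = P·e = 17.9 × 13 = 232.7 kip·in.
Critical point at (x, y) = (4.5, 6) from centroid. f_tx = M·y/J = 2.096 kip/in; f_ty = M·x/J = 1.572 kip/in.
Resultant f_max = √[f_tx² + (f_v + f_ty)²] = √[2.096² + (0.7458 + 1.572)²] = 3.125 kip/in.
Capacity per unit length: φr_n = 0.75 × 0.6 × 70 × (0.707 × 0.25) = 5.568 kip/in.
3.125 ≤ 5.568 → adequate.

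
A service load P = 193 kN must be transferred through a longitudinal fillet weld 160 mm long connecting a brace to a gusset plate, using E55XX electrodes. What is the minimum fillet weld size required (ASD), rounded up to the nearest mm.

E55XX → F_EXX = 550 MPa.
Total weld length L = 160 mm.
Required throat t_e = P × Ω / (0.6 F_EXX × L) = 193 × 2.0 / (0.6 × 550 × 160 × 10⁻³) = 7.311 mm.
Required leg w = t_e / 0.707 = 10.34 mm → use 11 mm.

w = 11 mm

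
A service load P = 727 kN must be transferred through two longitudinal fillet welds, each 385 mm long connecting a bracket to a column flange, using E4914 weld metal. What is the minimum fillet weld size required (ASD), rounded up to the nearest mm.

w = 10 mm

E49XX → F_EXX = 490 MPa.
Total weld length L = 770 mm.
Required throat t_e = P × Ω / (0.6 F_EXX × L) = 727 × 2.0 / (0.6 × 490 × 770 × 10⁻³) = 6.423 mm.
Required leg w = t_e / 0.707 = 9.085 mm → use 10 mm.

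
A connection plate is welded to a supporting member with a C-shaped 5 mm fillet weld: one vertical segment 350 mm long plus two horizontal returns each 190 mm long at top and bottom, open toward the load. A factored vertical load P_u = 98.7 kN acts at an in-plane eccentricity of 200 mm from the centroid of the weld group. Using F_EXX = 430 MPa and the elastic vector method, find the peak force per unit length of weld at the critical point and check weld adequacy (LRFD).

f_max ≈ 347 N/mm; adequate

Total weld length L_w = 730 mm. Treat welds as unit-width lines.
Centroid: x̄ = 2×190×95 / 730 = 49.45 mm from the vertical weld.
Polar moment about centroid: J = I_x + I_y = [350³/12 + 2×190×175²] + [350×49.45² + 2(190³/12 + 190×45.55²)] = 18000000 mm³.
Direct shear f_v = P/L_w = 98.7×10³ / 730 = 135.2 N/mm (vertical).
Torsion M = P·e = 98.7×10³ × 200 = 19740000 N·mm.
Critical point at (x, y) = (140.5, 175) from centroid. f_tx = M·y/J = 191.9 N/mm; f_ty = M·x/J = 154.2 N/mm.
Resultant f_max = √[f_tx² + (f_v + f_ty)²] = √[191.9² + (135.2 + 154.2)²] = 347.2 N/mm.
Capacity per unit length: φr_n = 0.75 × 0.6 × 430 × (0.707 × 5) = 684 N/mm.
347.2 ≤ 684 → adequate.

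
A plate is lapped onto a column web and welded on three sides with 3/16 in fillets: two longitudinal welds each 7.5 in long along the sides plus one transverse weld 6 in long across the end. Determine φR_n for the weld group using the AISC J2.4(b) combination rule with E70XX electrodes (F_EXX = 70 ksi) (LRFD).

t_e = 0.707 × 0.1875 = 0.1326 in.
R_nwl = 0.6 × 70 × 0.1326 × 15 = 83.51 kips (longitudinal, 2 welds).
R_nwt = 0.6 × 70 × 0.1326 × 6 = 33.41 kips (transverse, base value).
(i) R_nwl + R_nwt = 116.9 kips; (ii) 0.85 R_nwl + 1.5 R_nwt = 121.1 kips.
R_n = max = 121.1 kips [governs: (ii)]; φR_n = 90.82 kips.

φR_n ≈ 90.8 kips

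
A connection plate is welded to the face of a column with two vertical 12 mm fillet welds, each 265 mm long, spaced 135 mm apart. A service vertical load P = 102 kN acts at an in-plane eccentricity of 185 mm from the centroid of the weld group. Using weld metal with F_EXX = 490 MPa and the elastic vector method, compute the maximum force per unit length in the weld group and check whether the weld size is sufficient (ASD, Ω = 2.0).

Total weld length L_w = 530 mm. Treat welds as unit-width lines.
Polar moment about centroid: J = 2[d³/12 + d(b/2)²] = 2[265³/12 + 265×67.5²] = 5516000 mm³.
Direct shear f_v = P/L_w = 102×10³ / 530 = 192.5 N/mm (vertical).
Torsion M = P·e = 102×10³ × 185 = 18870000 N·mm.
Critical point at (x, y) = (67.5, 132.5) from centroid. f_tx = M·y/J = 453.2 N/mm; f_ty = M·x/J = 230.9 N/mm.
Resultant f_max = √[f_tx² + (f_v + f_ty)²] = √[453.2² + (192.5 + 230.9)²] = 620.2 N/mm.
Capacity per unit length: r_n/Ω = (1/2.0) × 0.6 × 490 × (0.707 × 12) = 1247 N/mm.
620.2 ≤ 1247 → adequate.

f_max ≈ 620 N/mm; adequate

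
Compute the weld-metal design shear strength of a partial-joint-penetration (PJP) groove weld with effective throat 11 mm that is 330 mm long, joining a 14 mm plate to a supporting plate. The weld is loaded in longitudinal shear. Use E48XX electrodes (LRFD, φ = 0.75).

φR_n ≈ 784 kN

E48XX → F_EXX = 480 MPa.
Effective throat (given) t_e = 11 mm.
A_we = 11 × 330 = 3630 mm².
F_nw = 0.6 F_EXX = 288 MPa.
φR_n = 0.75 × 288 × 3630 × 10⁻³ = 784.1 kN.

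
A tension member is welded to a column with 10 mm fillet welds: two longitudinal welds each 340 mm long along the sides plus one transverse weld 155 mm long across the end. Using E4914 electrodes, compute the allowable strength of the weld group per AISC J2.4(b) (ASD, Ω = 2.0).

E49XX → F_EXX = 490 MPa.
t_e = 0.707 × 10 = 7.07 mm.
R_nwl = 0.6 × 490 × 7.07 × 680 × 10⁻³ = 1413 kN (longitudinal, 2 welds).
R_nwt = 0.6 × 490 × 7.07 × 155 × 10⁻³ = 322.2 kN (transverse, base value).
(i) R_nwl + R_nwt = 1736 kN; (ii) 0.85 R_nwl + 1.5 R_nwt = 1685 kN.
R_n = max = 1736 kN [governs: (i)]; R_n/Ω = 867.8 kN.

R_n/Ω ≈ 868 kN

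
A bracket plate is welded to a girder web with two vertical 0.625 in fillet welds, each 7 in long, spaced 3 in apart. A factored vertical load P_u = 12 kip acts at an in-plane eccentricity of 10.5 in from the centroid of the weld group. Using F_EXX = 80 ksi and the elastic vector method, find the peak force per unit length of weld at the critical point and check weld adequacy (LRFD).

Total weld length L_w = 14 in. Treat welds as unit-width lines.
Polar moment about centroid: J = 2[d³/12 + d(b/2)²] = 2[7³/12 + 7×1.5²] = 88.67 in³.
Direct shear f_v = P/L_w = 12 / 14 = 0.8571 kip/in (vertical).
Torsion M = P·e = 12 × 10.5 = 126 kip·in.
Critical point at (x, y) = (1.5, 3.5) from centroid. f_tx = M·y/J = 4.974 kip/in; f_ty = M·x/J = 2.132 kip/in.
Resultant f_max = √[f_tx² + (f_v + f_ty)²] = √[4.974² + (0.8571 + 2.132)²] = 5.803 kip/in.
Capacity per unit length: φr_n = 0.75 × 0.6 × 80 × (0.707 × 0.625) = 15.91 kip/in.
5.803 ≤ 15.91 → adequate.

f_max ≈ 5.8 kip/in; adequate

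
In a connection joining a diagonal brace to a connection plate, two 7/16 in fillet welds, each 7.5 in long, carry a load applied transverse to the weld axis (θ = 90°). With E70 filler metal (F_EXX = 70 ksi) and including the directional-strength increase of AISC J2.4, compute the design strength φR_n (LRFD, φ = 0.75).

φR_n ≈ 219 kips

t_e = 0.707 × 0.4375 = 0.3093 in; A_we = 0.3093 × 15 = 4.64 in².
Directional factor: 1.0 + 0.5 sin^1.5(90°) = 1.5.
F_nw = 0.6 × 70 × 1.5 = 63 ksi.
φR_n = 0.75 × 63 × 4.64 = 219.2 kips.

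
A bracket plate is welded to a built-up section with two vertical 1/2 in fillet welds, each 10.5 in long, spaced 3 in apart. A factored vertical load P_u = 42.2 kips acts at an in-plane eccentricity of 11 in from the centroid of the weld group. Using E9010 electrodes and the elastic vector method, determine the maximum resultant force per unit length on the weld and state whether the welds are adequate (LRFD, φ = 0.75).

E90XX → F_EXX = 90 ksi.
Total weld length L_w = 21 in. Treat welds as unit-width lines.
Polar moment about centroid: J = 2[d³/12 + d(b/2)²] = 2[10.5³/12 + 10.5×1.5²] = 240.2 in³.
Direct shear f_v = P/L_w = 42.2 / 21 = 2.01 kip/in (vertical).
Torsion M = P·e = 42.2 × 11 = 464.2 kip·in.
Critical point at (x, y) = (1.5, 5.25) from centroid. f_tx = M·y/J = 10.15 kip/in; f_ty = M·x/J = 2.899 kip/in.
Resultant f_max = √[f_tx² + (f_v + f_ty)²] = √[10.15² + (2.01 + 2.899)²] = 11.27 kip/in.
Capacity per unit length: φr_n = 0.75 × 0.6 × 90 × (0.707 × 0.5) = 14.32 kip/in.
11.27 ≤ 14.32 → adequate.

f_max ≈ 11.3 kip/in; adequate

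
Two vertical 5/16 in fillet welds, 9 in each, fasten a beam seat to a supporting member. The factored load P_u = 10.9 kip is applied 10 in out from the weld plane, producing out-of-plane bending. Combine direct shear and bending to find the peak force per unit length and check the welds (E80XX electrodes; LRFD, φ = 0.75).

f_max ≈ 4.08 kip/in; adequate

E80XX → F_EXX = 80 ksi.
L_w = 2 × 9 = 18 in; section modulus (unit throat) S = 2 × L²/6 = 27 in².
Direct shear f_v = P/L_w = 10.9/18 = 0.6056 kip/in.
Moment M = P × e = 10.9 × 10 = 109 kip·in; bending f_b = M/S = 4.037 kip/in.
f_max = √(f_v² + f_b²) = √(0.6056² + 4.037²) = 4.082 kip/in.
φr_n = 0.75 × 0.6 × 80 × (0.707 × 0.3125) = 7.954 kip/in → adequate.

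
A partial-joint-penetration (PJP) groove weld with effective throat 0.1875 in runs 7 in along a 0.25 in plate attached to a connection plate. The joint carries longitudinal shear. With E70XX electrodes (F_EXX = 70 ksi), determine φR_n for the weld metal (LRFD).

Effective throat (given) t_e = 0.1875 in.
A_we = 0.1875 × 7 = 1.312 in².
F_nw = 0.6 F_EXX = 42 ksi.
φR_n = 0.75 × 42 × 1.312 = 41.34 kips.

φR_n ≈ 41.3 kips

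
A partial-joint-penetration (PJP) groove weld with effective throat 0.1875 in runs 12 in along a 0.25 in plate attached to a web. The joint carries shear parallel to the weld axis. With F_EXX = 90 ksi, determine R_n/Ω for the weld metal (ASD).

R_n/Ω ≈ 60.8 kip

Effective throat (given) t_e = 0.1875 in.
A_we = 0.1875 × 12 = 2.25 in².
F_nw = 0.6 F_EXX = 54 ksi.
R_n/Ω = (54 × 2.25) / 2.0 = 60.75 kip.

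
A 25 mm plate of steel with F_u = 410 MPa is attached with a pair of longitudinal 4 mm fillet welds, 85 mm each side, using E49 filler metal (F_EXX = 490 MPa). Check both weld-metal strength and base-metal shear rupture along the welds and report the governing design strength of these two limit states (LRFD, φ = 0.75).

φR_n ≈ 106 kN (weld metal governs)

t_e = 0.707 × 4 = 2.828 mm; L = 170 mm.
Weld metal: φR_n = 0.75 × 0.6 × 490 × 2.828 × 170 × 10⁻³ = 106 kN.
Base metal (shear rupture): φR_n = 0.75 × 0.6 × 410 × 25 × 170 × 10⁻³ = 784.1 kN.
Governing: weld metal.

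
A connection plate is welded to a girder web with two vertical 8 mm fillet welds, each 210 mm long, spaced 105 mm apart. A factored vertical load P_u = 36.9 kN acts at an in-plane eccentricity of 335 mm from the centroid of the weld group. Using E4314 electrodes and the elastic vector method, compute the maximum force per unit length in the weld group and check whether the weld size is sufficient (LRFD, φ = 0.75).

E43XX → F_EXX = 430 MPa.
Total weld length L_w = 420 mm. Treat welds as unit-width lines.
Polar moment about centroid: J = 2[d³/12 + d(b/2)²] = 2[210³/12 + 210×52.5²] = 2701000 mm³.
Direct shear f_v = P/L_w = 36.9×10³ / 420 = 87.86 N/mm (vertical).
Torsion M = P·e = 36.9×10³ × 335 = 12362000 N·mm.
Critical point at (x, y) = (52.5, 105) from centroid. f_tx = M·y/J = 480.5 N/mm; f_ty = M·x/J = 240.3 N/mm.
Resultant f_max = √[f_tx² + (f_v + f_ty)²] = √[480.5² + (87.86 + 240.3)²] = 581.9 N/mm.
Capacity per unit length: φr_n = 0.75 × 0.6 × 430 × (0.707 × 8) = 1094 N/mm.
581.9 ≤ 1094 → adequate.

f_max ≈ 582 N/mm; adequate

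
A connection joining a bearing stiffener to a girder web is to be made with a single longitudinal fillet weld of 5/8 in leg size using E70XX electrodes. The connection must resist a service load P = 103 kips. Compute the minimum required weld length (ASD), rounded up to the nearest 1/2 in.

L = 11.5 in

E70XX → F_EXX = 70 ksi.
Throat t_e = 0.707 × 0.625 = 0.4419 in.
r_n/Ω = (0.6 × 70 × 0.4419) / 2.0 = 9.279 kip/in.
L_req = P / (r_n/Ω) = 103 / 9.279 = 11.1 in total.
Round up → use L = 11.5 in.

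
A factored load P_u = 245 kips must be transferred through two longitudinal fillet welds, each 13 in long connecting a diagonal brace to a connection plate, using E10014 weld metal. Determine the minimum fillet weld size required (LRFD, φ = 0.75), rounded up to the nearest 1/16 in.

E100XX → F_EXX = 100 ksi.
Total weld length L = 26 in.
Required throat t_e = P_u / (φ × 0.6 F_EXX × L) = 245 / (0.75 × 0.6 × 100 × 26) = 0.2094 in.
Required leg w = t_e / 0.707 = 0.2962 in → use 5/16 in.

w = 5/16 in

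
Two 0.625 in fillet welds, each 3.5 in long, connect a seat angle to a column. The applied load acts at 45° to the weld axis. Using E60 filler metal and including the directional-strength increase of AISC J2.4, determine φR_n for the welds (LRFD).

E60XX → F_EXX = 60 ksi.
t_e = 0.707 × 0.625 = 0.4419 in; A_we = 0.4419 × 7 = 3.093 in².
Directional factor: 1.0 + 0.5 sin^1.5(45°) = 1.297.
F_nw = 0.6 × 60 × 1.297 = 46.7 ksi.
φR_n = 0.75 × 46.7 × 3.093 = 108.3 kips.

φR_n ≈ 108 kips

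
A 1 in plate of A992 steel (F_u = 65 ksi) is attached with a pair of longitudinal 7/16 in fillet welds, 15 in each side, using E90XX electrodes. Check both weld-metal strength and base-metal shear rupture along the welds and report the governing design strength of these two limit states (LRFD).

φR_n ≈ 376 kip (weld metal governs)

E90XX → F_EXX = 90 ksi.
t_e = 0.707 × 0.4375 = 0.3093 in; L = 30 in.
Weld metal: φR_n = 0.75 × 0.6 × 90 × 0.3093 × 30 = 375.8 kip.
Base metal (shear rupture): φR_n = 0.75 × 0.6 × 65 × 1 × 30 = 877.5 kip.
Governing: weld metal.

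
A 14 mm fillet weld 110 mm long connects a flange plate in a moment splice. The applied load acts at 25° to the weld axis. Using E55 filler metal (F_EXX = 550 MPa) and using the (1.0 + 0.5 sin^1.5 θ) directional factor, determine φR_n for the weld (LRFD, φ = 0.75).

φR_n ≈ 306 kN

t_e = 0.707 × 14 = 9.898 mm; A_we = 9.898 × 110 = 1089 mm².
Directional factor: 1.0 + 0.5 sin^1.5(25°) = 1.137.
F_nw = 0.6 × 550 × 1.137 = 375.3 MPa.
φR_n = 0.75 × 375.3 × 1089 × 10⁻³ = 306.5 kN.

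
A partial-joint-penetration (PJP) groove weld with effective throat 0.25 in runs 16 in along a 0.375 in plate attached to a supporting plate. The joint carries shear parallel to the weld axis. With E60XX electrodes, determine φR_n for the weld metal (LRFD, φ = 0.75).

φR_n ≈ 108 kips

E60XX → F_EXX = 60 ksi.
Effective throat (given) t_e = 0.25 in.
A_we = 0.25 × 16 = 4 in².
F_nw = 0.6 F_EXX = 36 ksi.
φR_n = 0.75 × 36 × 4 = 108 kips.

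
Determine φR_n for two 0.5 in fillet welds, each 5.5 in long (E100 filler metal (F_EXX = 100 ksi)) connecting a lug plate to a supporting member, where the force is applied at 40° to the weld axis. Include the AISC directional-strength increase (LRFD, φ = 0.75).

t_e = 0.707 × 0.5 = 0.3535 in; A_we = 0.3535 × 11 = 3.888 in².
Directional factor: 1.0 + 0.5 sin^1.5(40°) = 1.258.
F_nw = 0.6 × 100 × 1.258 = 75.46 ksi.
φR_n = 0.75 × 75.46 × 3.888 = 220.1 kip.

φR_n ≈ 220 kip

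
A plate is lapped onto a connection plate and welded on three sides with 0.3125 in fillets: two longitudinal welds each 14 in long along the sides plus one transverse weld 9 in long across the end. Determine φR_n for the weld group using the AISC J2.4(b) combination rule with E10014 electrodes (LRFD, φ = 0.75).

φR_n ≈ 371 kips

E100XX → F_EXX = 100 ksi.
t_e = 0.707 × 0.3125 = 0.2209 in.
R_nwl = 0.6 × 100 × 0.2209 × 28 = 371.2 kips (longitudinal, 2 welds).
R_nwt = 0.6 × 100 × 0.2209 × 9 = 119.3 kips (transverse, base value).
(i) R_nwl + R_nwt = 490.5 kips; (ii) 0.85 R_nwl + 1.5 R_nwt = 494.5 kips.
R_n = max = 494.5 kips [governs: (ii)]; φR_n = 370.8 kips.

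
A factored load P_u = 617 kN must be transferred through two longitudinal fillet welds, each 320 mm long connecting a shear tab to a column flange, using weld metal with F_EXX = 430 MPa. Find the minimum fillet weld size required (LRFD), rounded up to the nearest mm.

w = 8 mm

Total weld length L = 640 mm.
Required throat t_e = P_u / (φ × 0.6 F_EXX × L) = 617 / (0.75 × 0.6 × 430 × 640 × 10⁻³) = 4.982 mm.
Required leg w = t_e / 0.707 = 7.047 mm → use 8 mm.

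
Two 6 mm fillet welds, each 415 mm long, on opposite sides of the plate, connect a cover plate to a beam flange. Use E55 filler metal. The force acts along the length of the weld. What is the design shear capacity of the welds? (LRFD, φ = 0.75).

φR_n ≈ 871 kN

E55XX → F_EXX = 550 MPa.
Effective throat t_e = 0.707 × 6 = 4.242 mm.
Total length L = 830 mm; A_we = 4.242 × 830 = 3521 mm².
F_nw = 0.6 F_EXX = 0.6 × 550 = 330 MPa.
φR_n = 0.75 × 330 × 3521 × 10⁻³ = 871.4 kN.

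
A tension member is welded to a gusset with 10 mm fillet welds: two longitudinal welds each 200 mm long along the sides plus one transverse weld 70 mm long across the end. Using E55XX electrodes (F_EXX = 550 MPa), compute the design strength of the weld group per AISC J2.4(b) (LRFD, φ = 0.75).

t_e = 0.707 × 10 = 7.07 mm.
R_nwl = 0.6 × 550 × 7.07 × 400 × 10⁻³ = 933.2 kN (longitudinal, 2 welds).
R_nwt = 0.6 × 550 × 7.07 × 70 × 10⁻³ = 163.3 kN (transverse, base value).
(i) R_nwl + R_nwt = 1097 kN; (ii) 0.85 R_nwl + 1.5 R_nwt = 1038 kN.
R_n = max = 1097 kN [governs: (i)]; φR_n = 822.4 kN.

φR_n ≈ 822 kN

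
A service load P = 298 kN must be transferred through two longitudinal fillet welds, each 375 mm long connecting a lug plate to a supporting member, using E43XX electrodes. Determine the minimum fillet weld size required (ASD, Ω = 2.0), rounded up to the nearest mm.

w = 5 mm

E43XX → F_EXX = 430 MPa.
Total weld length L = 750 mm.
Required throat t_e = P × Ω / (0.6 F_EXX × L) = 298 × 2.0 / (0.6 × 430 × 750 × 10⁻³) = 3.08 mm.
Required leg w = t_e / 0.707 = 4.357 mm → use 5 mm.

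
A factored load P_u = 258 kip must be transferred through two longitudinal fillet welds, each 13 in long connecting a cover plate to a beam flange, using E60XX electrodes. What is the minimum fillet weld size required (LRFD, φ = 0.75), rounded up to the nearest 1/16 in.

E60XX → F_EXX = 60 ksi.
Total weld length L = 26 in.
Required throat t_e = P_u / (φ × 0.6 F_EXX × L) = 258 / (0.75 × 0.6 × 60 × 26) = 0.3675 in.
Required leg w = t_e / 0.707 = 0.5198 in → use 9/16 in.

w = 9/16 in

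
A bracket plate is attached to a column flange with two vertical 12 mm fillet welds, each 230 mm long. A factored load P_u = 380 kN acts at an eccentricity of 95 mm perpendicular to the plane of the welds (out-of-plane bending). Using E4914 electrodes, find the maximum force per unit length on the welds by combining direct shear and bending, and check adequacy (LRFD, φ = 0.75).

E49XX → F_EXX = 490 MPa.
L_w = 2 × 230 = 460 mm; section modulus (unit throat) S = 2 × L²/6 = 17630 mm².
Direct shear f_v = P/L_w = 380×10³/460 = 826.1 N/mm.
Moment M = P × e = 380×10³ × 95 = 36100000 N·mm; bending f_b = M/S = 2047 N/mm.
f_max = √(f_v² + f_b²) = √(826.1² + 2047²) = 2208 N/mm.
φr_n = 0.75 × 0.6 × 490 × (0.707 × 12) = 1871 N/mm → NOT adequate.

f_max ≈ 2210 N/mm; NOT adequate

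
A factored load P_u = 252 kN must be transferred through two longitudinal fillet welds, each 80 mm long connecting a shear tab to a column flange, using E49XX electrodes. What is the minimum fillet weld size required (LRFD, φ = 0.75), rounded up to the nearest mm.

E49XX → F_EXX = 490 MPa.
Total weld length L = 160 mm.
Required throat t_e = P_u / (φ × 0.6 F_EXX × L) = 252 / (0.75 × 0.6 × 490 × 160 × 10⁻³) = 7.143 mm.
Required leg w = t_e / 0.707 = 10.1 mm → use 11 mm.

w = 11 mm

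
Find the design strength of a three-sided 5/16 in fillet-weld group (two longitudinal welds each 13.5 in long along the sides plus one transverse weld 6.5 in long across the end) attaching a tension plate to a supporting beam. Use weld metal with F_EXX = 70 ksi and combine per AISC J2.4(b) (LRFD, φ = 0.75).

φR_n ≈ 233 kip

t_e = 0.707 × 0.3125 = 0.2209 in.
R_nwl = 0.6 × 70 × 0.2209 × 27 = 250.5 kip (longitudinal, 2 welds).
R_nwt = 0.6 × 70 × 0.2209 × 6.5 = 60.32 kip (transverse, base value).
(i) R_nwl + R_nwt = 310.9 kip; (ii) 0.85 R_nwl + 1.5 R_nwt = 303.4 kip.
R_n = max = 310.9 kip [governs: (i)]; φR_n = 233.1 kip.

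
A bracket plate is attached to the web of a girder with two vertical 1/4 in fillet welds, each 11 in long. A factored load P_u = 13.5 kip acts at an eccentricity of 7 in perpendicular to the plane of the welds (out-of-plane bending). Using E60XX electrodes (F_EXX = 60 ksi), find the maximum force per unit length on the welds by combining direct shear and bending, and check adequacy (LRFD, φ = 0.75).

f_max ≈ 2.42 kip/in; adequate

L_w = 2 × 11 = 22 in; section modulus (unit throat) S = 2 × L²/6 = 40.33 in².
Direct shear f_v = P/L_w = 13.5/22 = 0.6136 kip/in.
Moment M = P × e = 13.5 × 7 = 94.5 kip·in; bending f_b = M/S = 2.343 kip/in.
f_max = √(f_v² + f_b²) = √(0.6136² + 2.343²) = 2.422 kip/in.
φr_n = 0.75 × 0.6 × 60 × (0.707 × 0.25) = 4.772 kip/in → adequate.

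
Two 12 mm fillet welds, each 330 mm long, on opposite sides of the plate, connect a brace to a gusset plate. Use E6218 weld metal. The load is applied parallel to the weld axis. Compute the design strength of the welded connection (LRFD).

E62XX → F_EXX = 620 MPa.
Effective throat t_e = 0.707 × 12 = 8.484 mm.
Total length L = 660 mm; A_we = 8.484 × 660 = 5599 mm².
F_nw = 0.6 F_EXX = 0.6 × 620 = 372 MPa.
φR_n = 0.75 × 372 × 5599 × 10⁻³ = 1562 kN.

φR_n ≈ 1560 kN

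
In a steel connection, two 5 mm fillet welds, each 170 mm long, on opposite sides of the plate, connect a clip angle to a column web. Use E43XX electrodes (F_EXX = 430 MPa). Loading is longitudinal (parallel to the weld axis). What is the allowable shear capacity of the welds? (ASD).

Effective throat t_e = 0.707 × 5 = 3.535 mm.
Total length L = 340 mm; A_we = 3.535 × 340 = 1202 mm².
F_nw = 0.6 F_EXX = 0.6 × 430 = 258 MPa.
R_n = 258 × 1202 × 10⁻³ = 310.1 kN; R_n/Ω = 310.1/2.0 = 155 kN.

R_n/Ω ≈ 155 kN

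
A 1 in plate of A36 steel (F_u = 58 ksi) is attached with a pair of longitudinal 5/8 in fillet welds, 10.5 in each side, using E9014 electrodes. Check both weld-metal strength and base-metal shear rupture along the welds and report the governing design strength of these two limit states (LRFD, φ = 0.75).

E90XX → F_EXX = 90 ksi.
t_e = 0.707 × 0.625 = 0.4419 in; L = 21 in.
Weld metal: φR_n = 0.75 × 0.6 × 90 × 0.4419 × 21 = 375.8 kips.
Base metal (shear rupture): φR_n = 0.75 × 0.6 × 58 × 1 × 21 = 548.1 kips.
Governing: weld metal.

φR_n ≈ 376 kips (weld metal governs)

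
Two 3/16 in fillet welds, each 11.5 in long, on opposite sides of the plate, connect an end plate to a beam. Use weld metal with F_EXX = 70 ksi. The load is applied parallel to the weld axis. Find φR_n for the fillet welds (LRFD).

φR_n ≈ 96 kip

Effective throat t_e = 0.707 × 0.1875 = 0.1326 in.
Total length L = 23 in; A_we = 0.1326 × 23 = 3.049 in².
F_nw = 0.6 F_EXX = 0.6 × 70 = 42 ksi.
φR_n = 0.75 × 42 × 3.049 = 96.04 kip.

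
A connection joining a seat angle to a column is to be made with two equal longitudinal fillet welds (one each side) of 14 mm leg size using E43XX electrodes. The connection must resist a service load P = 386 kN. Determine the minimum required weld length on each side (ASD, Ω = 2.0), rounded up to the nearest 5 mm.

L = 155 mm on each side

E43XX → F_EXX = 430 MPa.
Throat t_e = 0.707 × 14 = 9.898 mm.
r_n/Ω = (0.6 × 430 × 9.898) / 2.0 = 1277 N/mm = 1.277 kN/mm.
L_req = P / (r_n/Ω) = 386 / 1.277 = 302.3 mm total.
Per side: 302.3 / 2 = 151.2 mm.
Round up → use L = 155 mm on each side.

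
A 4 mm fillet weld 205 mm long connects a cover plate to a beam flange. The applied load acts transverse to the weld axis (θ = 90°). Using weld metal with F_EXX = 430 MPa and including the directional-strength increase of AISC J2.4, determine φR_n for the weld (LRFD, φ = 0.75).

t_e = 0.707 × 4 = 2.828 mm; A_we = 2.828 × 205 = 579.7 mm².
Directional factor: 1.0 + 0.5 sin^1.5(90°) = 1.5.
F_nw = 0.6 × 430 × 1.5 = 387 MPa.
φR_n = 0.75 × 387 × 579.7 × 10⁻³ = 168.3 kN.

φR_n ≈ 168 kN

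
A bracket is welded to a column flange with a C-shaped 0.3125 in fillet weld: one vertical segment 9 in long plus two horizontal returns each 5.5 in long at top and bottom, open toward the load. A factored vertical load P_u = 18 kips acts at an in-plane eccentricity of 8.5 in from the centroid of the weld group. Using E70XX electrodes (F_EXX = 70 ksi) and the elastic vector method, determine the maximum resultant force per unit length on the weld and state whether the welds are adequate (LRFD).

f_max ≈ 3.3 kip/in; adequate

Total weld length L_w = 20 in. Treat welds as unit-width lines.
Centroid: x̄ = 2×5.5×2.75 / 20 = 1.512 in from the vertical weld.
Polar moment about centroid: J = I_x + I_y = [9³/12 + 2×5.5×4.5²] + [9×1.512² + 2(5.5³/12 + 5.5×1.238²)] = 348.7 in³.
Direct shear f_v = P/L_w = 18 / 20 = 0.9 kip/in (vertical).
Torsion M = P·e = 18 × 8.5 = 153 kip·in.
Critical point at (x, y) = (3.987, 4.5) from centroid. f_tx = M·y/J = 1.975 kip/in; f_ty = M·x/J = 1.75 kip/in.
Resultant f_max = √[f_tx² + (f_v + f_ty)²] = √[1.975² + (0.9 + 1.75)²] = 3.305 kip/in.
Capacity per unit length: φr_n = 0.75 × 0.6 × 70 × (0.707 × 0.3125) = 6.96 kip/in.
3.305 ≤ 6.96 → adequate.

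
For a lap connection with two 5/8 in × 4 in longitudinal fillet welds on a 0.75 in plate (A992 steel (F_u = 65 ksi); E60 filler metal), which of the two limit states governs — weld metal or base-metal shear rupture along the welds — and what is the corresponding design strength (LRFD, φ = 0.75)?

φR_n ≈ 95.4 kip (weld metal governs)

E60XX → F_EXX = 60 ksi.
t_e = 0.707 × 0.625 = 0.4419 in; L = 8 in.
Weld metal: φR_n = 0.75 × 0.6 × 60 × 0.4419 × 8 = 95.44 kip.
Base metal (shear rupture): φR_n = 0.75 × 0.6 × 65 × 0.75 × 8 = 175.5 kip.
Governing: weld metal.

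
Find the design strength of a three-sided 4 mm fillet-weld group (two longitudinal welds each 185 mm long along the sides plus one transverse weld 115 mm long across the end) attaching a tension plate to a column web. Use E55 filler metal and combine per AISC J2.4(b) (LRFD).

φR_n ≈ 341 kN

E55XX → F_EXX = 550 MPa.
t_e = 0.707 × 4 = 2.828 mm.
R_nwl = 0.6 × 550 × 2.828 × 370 × 10⁻³ = 345.3 kN (longitudinal, 2 welds).
R_nwt = 0.6 × 550 × 2.828 × 115 × 10⁻³ = 107.3 kN (transverse, base value).
(i) R_nwl + R_nwt = 452.6 kN; (ii) 0.85 R_nwl + 1.5 R_nwt = 454.5 kN.
R_n = max = 454.5 kN [governs: (ii)]; φR_n = 340.9 kN.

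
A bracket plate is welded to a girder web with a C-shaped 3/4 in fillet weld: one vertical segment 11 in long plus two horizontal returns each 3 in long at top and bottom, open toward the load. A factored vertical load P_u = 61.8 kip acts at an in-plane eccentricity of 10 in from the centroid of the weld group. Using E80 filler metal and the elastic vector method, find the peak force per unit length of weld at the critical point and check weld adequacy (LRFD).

E80XX → F_EXX = 80 ksi.
Total weld length L_w = 17 in. Treat welds as unit-width lines.
Centroid: x̄ = 2×3×1.5 / 17 = 0.5294 in from the vertical weld.
Polar moment about centroid: J = I_x + I_y = [11³/12 + 2×3×5.5²] + [11×0.5294² + 2(3³/12 + 3×0.9706²)] = 305.7 in³.
Direct shear f_v = P/L_w = 61.8 / 17 = 3.635 kip/in (vertical).
Torsion M = P·e = 61.8 × 10 = 618 kip·in.
Critical point at (x, y) = (2.471, 5.5) from centroid. f_tx = M·y/J = 11.12 kip/in; f_ty = M·x/J = 4.995 kip/in.
Resultant f_max = √[f_tx² + (f_v + f_ty)²] = √[11.12² + (3.635 + 4.995)²] = 14.08 kip/in.
Capacity per unit length: φr_n = 0.75 × 0.6 × 80 × (0.707 × 0.75) = 19.09 kip/in.
14.08 ≤ 19.09 → adequate.

f_max ≈ 14.1 kip/in; adequate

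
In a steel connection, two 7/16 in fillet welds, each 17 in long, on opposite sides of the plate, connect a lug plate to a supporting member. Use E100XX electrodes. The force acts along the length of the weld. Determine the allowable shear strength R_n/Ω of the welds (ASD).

R_n/Ω ≈ 315 kip

E100XX → F_EXX = 100 ksi.
Effective throat t_e = 0.707 × 0.4375 = 0.3093 in.
Total length L = 34 in; A_we = 0.3093 × 34 = 10.52 in².
F_nw = 0.6 F_EXX = 0.6 × 100 = 60 ksi.
R_n = 60 × 10.52 = 631 kip; R_n/Ω = 631/2.0 = 315.5 kip.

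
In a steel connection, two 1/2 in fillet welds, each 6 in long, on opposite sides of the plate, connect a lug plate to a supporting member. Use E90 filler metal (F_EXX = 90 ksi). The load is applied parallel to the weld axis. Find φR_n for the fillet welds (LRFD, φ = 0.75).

Effective throat t_e = 0.707 × 0.5 = 0.3535 in.
Total length L = 12 in; A_we = 0.3535 × 12 = 4.242 in².
F_nw = 0.6 F_EXX = 0.6 × 90 = 54 ksi.
φR_n = 0.75 × 54 × 4.242 = 171.8 kips.

φR_n ≈ 172 kips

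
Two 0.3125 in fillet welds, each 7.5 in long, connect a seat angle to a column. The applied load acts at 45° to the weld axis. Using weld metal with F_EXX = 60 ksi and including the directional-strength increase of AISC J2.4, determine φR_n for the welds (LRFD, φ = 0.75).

t_e = 0.707 × 0.3125 = 0.2209 in; A_we = 0.2209 × 15 = 3.314 in².
Directional factor: 1.0 + 0.5 sin^1.5(45°) = 1.297.
F_nw = 0.6 × 60 × 1.297 = 46.7 ksi.
φR_n = 0.75 × 46.7 × 3.314 = 116.1 kip.

φR_n ≈ 116 kip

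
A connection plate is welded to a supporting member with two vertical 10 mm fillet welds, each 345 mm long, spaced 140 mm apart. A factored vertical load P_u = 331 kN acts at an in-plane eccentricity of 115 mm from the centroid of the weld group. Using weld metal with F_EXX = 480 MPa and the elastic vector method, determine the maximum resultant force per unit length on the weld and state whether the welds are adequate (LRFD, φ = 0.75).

Total weld length L_w = 690 mm. Treat welds as unit-width lines.
Polar moment about centroid: J = 2[d³/12 + d(b/2)²] = 2[345³/12 + 345×70²] = 10220000 mm³.
Direct shear f_v = P/L_w = 331×10³ / 690 = 479.7 N/mm (vertical).
Torsion M = P·e = 331×10³ × 115 = 38065000 N·mm.
Critical point at (x, y) = (70, 172.5) from centroid. f_tx = M·y/J = 642.2 N/mm; f_ty = M·x/J = 260.6 N/mm.
Resultant f_max = √[f_tx² + (f_v + f_ty)²] = √[642.2² + (479.7 + 260.6)²] = 980 N/mm.
Capacity per unit length: φr_n = 0.75 × 0.6 × 480 × (0.707 × 10) = 1527 N/mm.
980 ≤ 1527 → adequate.

f_max ≈ 980 N/mm; adequate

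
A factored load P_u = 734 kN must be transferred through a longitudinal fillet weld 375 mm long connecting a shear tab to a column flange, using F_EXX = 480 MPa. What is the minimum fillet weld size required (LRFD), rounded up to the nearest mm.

Total weld length L = 375 mm.
Required throat t_e = P_u / (φ × 0.6 F_EXX × L) = 734 / (0.75 × 0.6 × 480 × 375 × 10⁻³) = 9.062 mm.
Required leg w = t_e / 0.707 = 12.82 mm → use 13 mm.

w = 13 mm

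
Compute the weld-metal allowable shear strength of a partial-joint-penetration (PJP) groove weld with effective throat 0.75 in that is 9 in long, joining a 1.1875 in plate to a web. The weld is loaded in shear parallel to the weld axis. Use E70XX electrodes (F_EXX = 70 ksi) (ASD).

R_n/Ω ≈ 142 kips

Effective throat (given) t_e = 0.75 in.
A_we = 0.75 × 9 = 6.75 in².
F_nw = 0.6 F_EXX = 42 ksi.
R_n/Ω = (42 × 6.75) / 2.0 = 141.8 kips.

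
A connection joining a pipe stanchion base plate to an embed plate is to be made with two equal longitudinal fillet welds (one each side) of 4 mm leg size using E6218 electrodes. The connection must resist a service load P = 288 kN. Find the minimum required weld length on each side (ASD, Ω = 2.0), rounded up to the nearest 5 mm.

L = 275 mm on each side

E62XX → F_EXX = 620 MPa.
Throat t_e = 0.707 × 4 = 2.828 mm.
r_n/Ω = (0.6 × 620 × 2.828) / 2.0 = 526 N/mm = 0.526 kN/mm.
L_req = P / (r_n/Ω) = 288 / 0.526 = 547.5 mm total.
Per side: 547.5 / 2 = 273.8 mm.
Round up → use L = 275 mm on each side.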